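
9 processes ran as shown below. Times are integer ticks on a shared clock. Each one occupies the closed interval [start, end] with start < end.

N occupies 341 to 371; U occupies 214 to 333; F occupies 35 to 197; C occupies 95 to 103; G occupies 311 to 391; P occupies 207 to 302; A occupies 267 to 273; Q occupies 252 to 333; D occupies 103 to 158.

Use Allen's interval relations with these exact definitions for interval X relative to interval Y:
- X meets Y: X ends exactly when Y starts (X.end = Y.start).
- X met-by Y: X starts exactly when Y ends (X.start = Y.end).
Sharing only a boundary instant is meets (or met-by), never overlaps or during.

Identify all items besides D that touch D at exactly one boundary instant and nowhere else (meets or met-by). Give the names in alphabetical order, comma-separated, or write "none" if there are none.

Target D = [103, 158].
A [267, 273] → after → no.
C [95, 103] → meets → yes.
F [35, 197] → contains → no.
G [311, 391] → after → no.
N [341, 371] → after → no.
P [207, 302] → after → no.
Q [252, 333] → after → no.
U [214, 333] → after → no.
Result: C.

C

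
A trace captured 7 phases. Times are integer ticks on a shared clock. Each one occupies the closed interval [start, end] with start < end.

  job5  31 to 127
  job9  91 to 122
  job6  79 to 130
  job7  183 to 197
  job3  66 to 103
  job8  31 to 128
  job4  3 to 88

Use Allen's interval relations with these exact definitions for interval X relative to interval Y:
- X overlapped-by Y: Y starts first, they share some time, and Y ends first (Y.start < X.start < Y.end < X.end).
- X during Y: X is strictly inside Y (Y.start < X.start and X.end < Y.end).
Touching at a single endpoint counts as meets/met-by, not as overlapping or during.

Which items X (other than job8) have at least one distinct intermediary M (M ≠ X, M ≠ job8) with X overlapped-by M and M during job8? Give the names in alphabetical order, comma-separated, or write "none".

job6, job9

Target job8 = [31, 128].
Intermediaries M with M during job8: job3, job9.
Via job3 — items with X overlapped-by job3: job6, job9.
Via job9 — items with X overlapped-by job9: none.
Union: job6, job9.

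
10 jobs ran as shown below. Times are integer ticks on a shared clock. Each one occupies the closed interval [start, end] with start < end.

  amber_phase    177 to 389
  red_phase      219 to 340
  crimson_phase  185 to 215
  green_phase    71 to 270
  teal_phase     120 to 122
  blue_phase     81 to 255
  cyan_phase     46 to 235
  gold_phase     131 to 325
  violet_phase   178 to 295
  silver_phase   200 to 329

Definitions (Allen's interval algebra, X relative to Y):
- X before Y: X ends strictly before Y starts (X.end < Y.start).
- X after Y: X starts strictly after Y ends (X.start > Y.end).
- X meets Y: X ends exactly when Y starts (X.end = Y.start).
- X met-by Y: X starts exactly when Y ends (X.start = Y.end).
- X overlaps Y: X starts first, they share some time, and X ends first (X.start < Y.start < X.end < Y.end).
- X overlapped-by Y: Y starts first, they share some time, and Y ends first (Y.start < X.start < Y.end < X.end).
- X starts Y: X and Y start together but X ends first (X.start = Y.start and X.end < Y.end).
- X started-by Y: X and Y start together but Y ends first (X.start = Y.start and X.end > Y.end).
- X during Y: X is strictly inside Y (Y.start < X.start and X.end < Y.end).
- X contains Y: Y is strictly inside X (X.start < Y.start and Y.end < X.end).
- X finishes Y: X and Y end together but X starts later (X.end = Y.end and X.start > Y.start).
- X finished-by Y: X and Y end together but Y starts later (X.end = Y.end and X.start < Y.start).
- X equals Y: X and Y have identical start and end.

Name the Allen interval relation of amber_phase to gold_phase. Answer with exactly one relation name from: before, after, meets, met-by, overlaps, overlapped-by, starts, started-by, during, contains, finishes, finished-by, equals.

amber_phase = [177, 389]; gold_phase = [131, 325].
Compare endpoints: amber_phase.start > gold_phase.start, amber_phase.start < gold_phase.end, amber_phase.end > gold_phase.start, amber_phase.end > gold_phase.end.
That pattern is 'overlapped-by'.

overlapped-by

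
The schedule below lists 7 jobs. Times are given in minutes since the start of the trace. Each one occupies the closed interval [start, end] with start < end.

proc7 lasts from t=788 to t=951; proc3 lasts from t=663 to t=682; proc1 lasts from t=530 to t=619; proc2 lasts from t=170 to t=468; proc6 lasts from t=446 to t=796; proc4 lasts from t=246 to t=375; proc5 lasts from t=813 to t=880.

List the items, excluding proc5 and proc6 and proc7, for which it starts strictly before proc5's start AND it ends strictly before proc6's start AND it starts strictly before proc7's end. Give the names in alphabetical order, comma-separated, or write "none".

proc4

Conditions: its start is strictly before proc5's start (X.start < t=813) AND its end is strictly before proc6's start (X.end < t=446) AND its start is strictly before proc7's end (X.start < t=951).
proc1: start t=530 < t=813? ✓; end t=619 < t=446? ✗; start t=530 < t=951? ✓ → no.
proc2: start t=170 < t=813? ✓; end t=468 < t=446? ✗; start t=170 < t=951? ✓ → no.
proc3: start t=663 < t=813? ✓; end t=682 < t=446? ✗; start t=663 < t=951? ✓ → no.
proc4: start t=246 < t=813? ✓; end t=375 < t=446? ✓; start t=246 < t=951? ✓ → yes.
Result: proc4.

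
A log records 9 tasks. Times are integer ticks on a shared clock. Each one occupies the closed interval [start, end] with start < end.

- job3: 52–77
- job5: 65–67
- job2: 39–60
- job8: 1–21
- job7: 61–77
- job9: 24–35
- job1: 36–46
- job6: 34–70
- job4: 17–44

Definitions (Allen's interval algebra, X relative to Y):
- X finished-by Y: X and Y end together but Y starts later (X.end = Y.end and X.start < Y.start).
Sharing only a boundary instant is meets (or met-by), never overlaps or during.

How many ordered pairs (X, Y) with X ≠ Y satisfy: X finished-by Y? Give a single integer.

1

Checking all 72 ordered pairs for relation 'finished-by'; matching pairs in alphabetical order:
(job3, job7): job3 finished-by job7 ✓
Count: 1.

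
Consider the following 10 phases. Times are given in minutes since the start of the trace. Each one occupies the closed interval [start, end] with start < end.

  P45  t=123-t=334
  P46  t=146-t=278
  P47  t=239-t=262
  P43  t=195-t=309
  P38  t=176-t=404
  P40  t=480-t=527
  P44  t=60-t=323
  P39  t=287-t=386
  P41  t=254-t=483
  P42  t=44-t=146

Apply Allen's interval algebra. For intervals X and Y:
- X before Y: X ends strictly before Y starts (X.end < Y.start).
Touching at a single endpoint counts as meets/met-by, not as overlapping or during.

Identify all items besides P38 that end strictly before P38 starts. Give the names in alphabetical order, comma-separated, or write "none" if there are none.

P42

Target P38 = [t=176, t=404].
P39 [t=287, t=386] → during → no.
P40 [t=480, t=527] → after → no.
P41 [t=254, t=483] → overlapped-by → no.
P42 [t=44, t=146] → before → yes.
P43 [t=195, t=309] → during → no.
P44 [t=60, t=323] → overlaps → no.
P45 [t=123, t=334] → overlaps → no.
P46 [t=146, t=278] → overlaps → no.
P47 [t=239, t=262] → during → no.
Result: P42.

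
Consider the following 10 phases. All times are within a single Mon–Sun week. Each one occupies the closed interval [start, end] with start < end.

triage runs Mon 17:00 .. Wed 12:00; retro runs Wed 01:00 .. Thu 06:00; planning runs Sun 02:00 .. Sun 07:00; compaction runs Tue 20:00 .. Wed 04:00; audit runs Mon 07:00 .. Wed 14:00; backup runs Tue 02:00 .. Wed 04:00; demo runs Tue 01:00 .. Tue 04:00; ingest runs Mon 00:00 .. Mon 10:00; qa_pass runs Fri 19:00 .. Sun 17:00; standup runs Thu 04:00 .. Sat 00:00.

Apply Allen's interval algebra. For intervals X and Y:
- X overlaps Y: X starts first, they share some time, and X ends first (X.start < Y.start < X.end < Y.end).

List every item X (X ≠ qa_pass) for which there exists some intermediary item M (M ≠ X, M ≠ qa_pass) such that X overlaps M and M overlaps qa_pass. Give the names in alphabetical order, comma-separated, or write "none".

Target qa_pass = [Fri 19:00, Sun 17:00].
Intermediaries M with M overlaps qa_pass: standup.
Via standup — items with X overlaps standup: retro.
Union: retro.

retro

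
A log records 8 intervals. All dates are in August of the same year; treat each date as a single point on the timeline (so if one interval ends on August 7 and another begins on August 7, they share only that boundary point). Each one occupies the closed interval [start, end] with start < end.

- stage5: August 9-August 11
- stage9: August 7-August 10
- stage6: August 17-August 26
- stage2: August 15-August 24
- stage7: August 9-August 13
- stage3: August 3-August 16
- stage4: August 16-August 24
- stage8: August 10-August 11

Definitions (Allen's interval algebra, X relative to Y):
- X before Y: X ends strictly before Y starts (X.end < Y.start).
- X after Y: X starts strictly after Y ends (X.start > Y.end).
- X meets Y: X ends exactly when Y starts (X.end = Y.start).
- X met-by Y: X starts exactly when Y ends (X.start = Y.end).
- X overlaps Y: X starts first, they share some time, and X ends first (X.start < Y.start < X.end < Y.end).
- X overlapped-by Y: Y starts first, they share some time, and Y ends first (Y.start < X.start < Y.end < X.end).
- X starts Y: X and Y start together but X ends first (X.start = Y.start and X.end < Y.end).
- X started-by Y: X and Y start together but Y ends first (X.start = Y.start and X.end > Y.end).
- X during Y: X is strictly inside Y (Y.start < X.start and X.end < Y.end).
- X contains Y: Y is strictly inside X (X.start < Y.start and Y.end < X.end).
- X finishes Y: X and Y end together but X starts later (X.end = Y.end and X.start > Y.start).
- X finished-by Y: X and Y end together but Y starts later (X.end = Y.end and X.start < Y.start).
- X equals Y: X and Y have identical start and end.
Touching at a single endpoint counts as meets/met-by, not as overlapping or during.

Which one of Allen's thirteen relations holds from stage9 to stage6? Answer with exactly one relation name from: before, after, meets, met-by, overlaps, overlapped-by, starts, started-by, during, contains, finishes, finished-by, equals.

before

stage9 = [August 7, August 10]; stage6 = [August 17, August 26].
Compare endpoints: stage9.start < stage6.start, stage9.start < stage6.end, stage9.end < stage6.start, stage9.end < stage6.end.
That pattern is 'before'.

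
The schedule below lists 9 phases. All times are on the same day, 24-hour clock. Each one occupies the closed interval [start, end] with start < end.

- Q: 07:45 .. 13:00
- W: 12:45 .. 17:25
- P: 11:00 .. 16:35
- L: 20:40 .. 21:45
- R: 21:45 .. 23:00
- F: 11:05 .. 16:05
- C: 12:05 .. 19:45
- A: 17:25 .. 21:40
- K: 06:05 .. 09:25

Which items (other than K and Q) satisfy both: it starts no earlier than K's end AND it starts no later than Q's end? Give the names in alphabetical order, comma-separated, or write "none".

Conditions: its start is no earlier than K's end (X.start >= 09:25) AND its start is no later than Q's end (X.start <= 13:00).
A: start 17:25 >= 09:25? ✓; start 17:25 <= 13:00? ✗ → no.
C: start 12:05 >= 09:25? ✓; start 12:05 <= 13:00? ✓ → yes.
F: start 11:05 >= 09:25? ✓; start 11:05 <= 13:00? ✓ → yes.
L: start 20:40 >= 09:25? ✓; start 20:40 <= 13:00? ✗ → no.
P: start 11:00 >= 09:25? ✓; start 11:00 <= 13:00? ✓ → yes.
R: start 21:45 >= 09:25? ✓; start 21:45 <= 13:00? ✗ → no.
W: start 12:45 >= 09:25? ✓; start 12:45 <= 13:00? ✓ → yes.
Result: C, F, P, W.

C, F, P, W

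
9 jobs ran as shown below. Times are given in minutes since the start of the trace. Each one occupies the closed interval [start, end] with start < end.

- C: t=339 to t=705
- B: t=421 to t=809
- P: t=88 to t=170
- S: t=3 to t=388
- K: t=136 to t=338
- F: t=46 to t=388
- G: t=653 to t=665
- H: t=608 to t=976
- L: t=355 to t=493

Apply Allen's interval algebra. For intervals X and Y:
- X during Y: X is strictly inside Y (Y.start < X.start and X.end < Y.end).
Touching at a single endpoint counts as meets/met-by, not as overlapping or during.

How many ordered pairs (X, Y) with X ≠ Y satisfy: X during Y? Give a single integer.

8

Checking all 72 ordered pairs for relation 'during'; matching pairs in alphabetical order:
(G, B): G during B ✓
(G, C): G during C ✓
(G, H): G during H ✓
(K, F): K during F ✓
(K, S): K during S ✓
(L, C): L during C ✓
(P, F): P during F ✓
(P, S): P during S ✓
Count: 8.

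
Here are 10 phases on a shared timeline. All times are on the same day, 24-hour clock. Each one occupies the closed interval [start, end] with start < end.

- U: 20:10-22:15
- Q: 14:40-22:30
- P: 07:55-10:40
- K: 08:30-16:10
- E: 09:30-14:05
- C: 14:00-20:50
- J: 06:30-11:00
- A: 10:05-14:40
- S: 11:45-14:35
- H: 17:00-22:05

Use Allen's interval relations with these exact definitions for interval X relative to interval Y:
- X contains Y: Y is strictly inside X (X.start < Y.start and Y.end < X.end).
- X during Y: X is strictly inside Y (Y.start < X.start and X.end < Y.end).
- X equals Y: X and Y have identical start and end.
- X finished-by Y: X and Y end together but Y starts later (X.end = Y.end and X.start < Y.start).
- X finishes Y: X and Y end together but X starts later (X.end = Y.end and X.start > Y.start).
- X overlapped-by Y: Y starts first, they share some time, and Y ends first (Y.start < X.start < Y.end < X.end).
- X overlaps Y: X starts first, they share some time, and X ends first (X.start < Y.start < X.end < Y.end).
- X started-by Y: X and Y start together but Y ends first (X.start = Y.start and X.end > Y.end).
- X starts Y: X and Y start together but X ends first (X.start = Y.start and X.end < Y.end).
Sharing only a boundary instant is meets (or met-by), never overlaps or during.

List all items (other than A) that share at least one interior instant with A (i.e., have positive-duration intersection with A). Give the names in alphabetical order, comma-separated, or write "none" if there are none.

Target A = [10:05, 14:40].
C [14:00, 20:50] → overlapped-by → yes.
E [09:30, 14:05] → overlaps → yes.
H [17:00, 22:05] → after → no.
J [06:30, 11:00] → overlaps → yes.
K [08:30, 16:10] → contains → yes.
P [07:55, 10:40] → overlaps → yes.
Q [14:40, 22:30] → met-by → no.
S [11:45, 14:35] → during → yes.
U [20:10, 22:15] → after → no.
Result: C, E, J, K, P, S.

C, E, J, K, P, S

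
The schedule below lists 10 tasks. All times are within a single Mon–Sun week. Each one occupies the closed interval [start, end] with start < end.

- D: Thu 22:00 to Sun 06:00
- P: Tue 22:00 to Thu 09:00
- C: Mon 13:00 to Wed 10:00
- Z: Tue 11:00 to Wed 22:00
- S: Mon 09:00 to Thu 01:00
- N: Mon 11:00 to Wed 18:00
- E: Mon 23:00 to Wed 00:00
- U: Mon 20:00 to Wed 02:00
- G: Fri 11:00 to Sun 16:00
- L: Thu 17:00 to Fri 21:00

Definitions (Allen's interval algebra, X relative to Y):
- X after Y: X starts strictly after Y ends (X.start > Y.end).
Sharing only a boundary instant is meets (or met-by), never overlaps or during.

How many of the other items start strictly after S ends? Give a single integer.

Target S = [Mon 09:00, Thu 01:00].
C [Mon 13:00, Wed 10:00] → during → no.
D [Thu 22:00, Sun 06:00] → after → counts.
E [Mon 23:00, Wed 00:00] → during → no.
G [Fri 11:00, Sun 16:00] → after → counts.
L [Thu 17:00, Fri 21:00] → after → counts.
N [Mon 11:00, Wed 18:00] → during → no.
P [Tue 22:00, Thu 09:00] → overlapped-by → no.
U [Mon 20:00, Wed 02:00] → during → no.
Z [Tue 11:00, Wed 22:00] → during → no.
Total: 3.

3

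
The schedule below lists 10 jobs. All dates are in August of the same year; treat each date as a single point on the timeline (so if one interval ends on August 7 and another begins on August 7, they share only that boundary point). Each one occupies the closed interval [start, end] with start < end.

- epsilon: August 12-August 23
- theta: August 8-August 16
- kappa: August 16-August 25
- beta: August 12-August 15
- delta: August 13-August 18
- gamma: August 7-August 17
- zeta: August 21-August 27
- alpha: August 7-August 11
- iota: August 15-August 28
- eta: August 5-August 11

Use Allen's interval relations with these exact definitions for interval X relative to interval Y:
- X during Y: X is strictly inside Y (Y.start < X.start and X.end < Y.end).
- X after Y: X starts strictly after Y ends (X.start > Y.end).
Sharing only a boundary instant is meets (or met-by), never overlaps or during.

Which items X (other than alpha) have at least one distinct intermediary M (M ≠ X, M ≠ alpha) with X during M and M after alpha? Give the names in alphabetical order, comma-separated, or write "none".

delta, kappa, zeta

Target alpha = [August 7, August 11].
Intermediaries M with M after alpha: beta, delta, epsilon, iota, kappa, zeta.
Via beta — items with X during beta: none.
Via delta — items with X during delta: none.
Via epsilon — items with X during epsilon: delta.
Via iota — items with X during iota: kappa, zeta.
Via kappa — items with X during kappa: none.
Via zeta — items with X during zeta: none.
Union: delta, kappa, zeta.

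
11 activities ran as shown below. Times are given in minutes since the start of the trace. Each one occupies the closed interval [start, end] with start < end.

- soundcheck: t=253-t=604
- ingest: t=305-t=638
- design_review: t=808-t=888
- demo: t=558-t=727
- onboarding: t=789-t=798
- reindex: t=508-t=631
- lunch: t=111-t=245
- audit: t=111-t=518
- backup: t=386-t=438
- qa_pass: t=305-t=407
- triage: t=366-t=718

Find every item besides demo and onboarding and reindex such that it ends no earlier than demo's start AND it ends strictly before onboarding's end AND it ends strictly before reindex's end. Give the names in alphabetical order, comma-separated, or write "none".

Conditions: its end is no earlier than demo's start (X.end >= t=558) AND its end is strictly before onboarding's end (X.end < t=798) AND its end is strictly before reindex's end (X.end < t=631).
audit: end t=518 >= t=558? ✗; end t=518 < t=798? ✓; end t=518 < t=631? ✓ → no.
backup: end t=438 >= t=558? ✗; end t=438 < t=798? ✓; end t=438 < t=631? ✓ → no.
design_review: end t=888 >= t=558? ✓; end t=888 < t=798? ✗; end t=888 < t=631? ✗ → no.
ingest: end t=638 >= t=558? ✓; end t=638 < t=798? ✓; end t=638 < t=631? ✗ → no.
lunch: end t=245 >= t=558? ✗; end t=245 < t=798? ✓; end t=245 < t=631? ✓ → no.
qa_pass: end t=407 >= t=558? ✗; end t=407 < t=798? ✓; end t=407 < t=631? ✓ → no.
soundcheck: end t=604 >= t=558? ✓; end t=604 < t=798? ✓; end t=604 < t=631? ✓ → yes.
triage: end t=718 >= t=558? ✓; end t=718 < t=798? ✓; end t=718 < t=631? ✗ → no.
Result: soundcheck.

soundcheck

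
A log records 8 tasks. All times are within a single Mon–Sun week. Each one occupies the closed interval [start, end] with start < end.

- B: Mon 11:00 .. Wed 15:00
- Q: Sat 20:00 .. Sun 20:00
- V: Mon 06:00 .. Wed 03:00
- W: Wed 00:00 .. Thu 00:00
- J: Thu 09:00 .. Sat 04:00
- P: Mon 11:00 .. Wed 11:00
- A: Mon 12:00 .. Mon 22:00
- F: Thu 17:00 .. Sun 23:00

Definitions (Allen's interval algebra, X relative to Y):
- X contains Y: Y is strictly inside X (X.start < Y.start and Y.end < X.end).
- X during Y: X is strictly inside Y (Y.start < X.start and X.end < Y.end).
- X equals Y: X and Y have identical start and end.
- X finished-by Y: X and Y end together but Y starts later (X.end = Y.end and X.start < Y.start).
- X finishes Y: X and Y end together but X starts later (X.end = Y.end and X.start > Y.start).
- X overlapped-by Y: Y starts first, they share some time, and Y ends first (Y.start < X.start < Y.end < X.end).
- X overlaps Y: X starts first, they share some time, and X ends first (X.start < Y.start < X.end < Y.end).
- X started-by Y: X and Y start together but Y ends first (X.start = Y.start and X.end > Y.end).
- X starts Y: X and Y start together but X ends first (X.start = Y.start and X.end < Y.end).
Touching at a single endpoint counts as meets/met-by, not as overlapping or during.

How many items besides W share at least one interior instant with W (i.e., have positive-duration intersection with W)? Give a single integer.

Target W = [Wed 00:00, Thu 00:00].
A [Mon 12:00, Mon 22:00] → before → no.
B [Mon 11:00, Wed 15:00] → overlaps → counts.
F [Thu 17:00, Sun 23:00] → after → no.
J [Thu 09:00, Sat 04:00] → after → no.
P [Mon 11:00, Wed 11:00] → overlaps → counts.
Q [Sat 20:00, Sun 20:00] → after → no.
V [Mon 06:00, Wed 03:00] → overlaps → counts.
Total: 3.

3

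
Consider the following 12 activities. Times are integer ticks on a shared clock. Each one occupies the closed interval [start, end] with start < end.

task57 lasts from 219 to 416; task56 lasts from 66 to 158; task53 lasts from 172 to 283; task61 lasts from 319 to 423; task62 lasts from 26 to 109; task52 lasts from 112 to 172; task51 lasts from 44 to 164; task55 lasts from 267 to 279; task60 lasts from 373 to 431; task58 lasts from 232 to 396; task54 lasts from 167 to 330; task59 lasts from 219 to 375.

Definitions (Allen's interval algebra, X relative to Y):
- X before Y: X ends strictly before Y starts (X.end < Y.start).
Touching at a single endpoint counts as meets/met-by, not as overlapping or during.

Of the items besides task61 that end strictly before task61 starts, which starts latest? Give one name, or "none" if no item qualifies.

Target task61 = [319, 423].
task51 [44, 164] → before → candidate.
task52 [112, 172] → before → candidate.
task53 [172, 283] → before → candidate.
task54 [167, 330] → overlaps → excluded.
task55 [267, 279] → before → candidate.
task56 [66, 158] → before → candidate.
task57 [219, 416] → overlaps → excluded.
task58 [232, 396] → overlaps → excluded.
task59 [219, 375] → overlaps → excluded.
task60 [373, 431] → overlapped-by → excluded.
task62 [26, 109] → before → candidate.
Among candidates, latest start is 267 → task55.

task55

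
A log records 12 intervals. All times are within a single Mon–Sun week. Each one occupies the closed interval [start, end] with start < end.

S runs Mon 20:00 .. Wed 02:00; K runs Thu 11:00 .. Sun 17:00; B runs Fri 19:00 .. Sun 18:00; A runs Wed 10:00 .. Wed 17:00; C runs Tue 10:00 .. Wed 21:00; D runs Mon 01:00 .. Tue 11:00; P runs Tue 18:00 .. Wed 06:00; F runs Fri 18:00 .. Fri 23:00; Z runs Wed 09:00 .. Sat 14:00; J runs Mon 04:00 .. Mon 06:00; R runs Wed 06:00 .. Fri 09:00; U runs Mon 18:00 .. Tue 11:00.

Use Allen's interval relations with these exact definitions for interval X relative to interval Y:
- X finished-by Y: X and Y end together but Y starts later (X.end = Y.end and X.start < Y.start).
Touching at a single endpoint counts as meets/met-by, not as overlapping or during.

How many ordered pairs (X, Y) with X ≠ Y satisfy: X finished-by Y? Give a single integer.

1

Checking all 132 ordered pairs for relation 'finished-by'; matching pairs in alphabetical order:
(D, U): D finished-by U ✓
Count: 1.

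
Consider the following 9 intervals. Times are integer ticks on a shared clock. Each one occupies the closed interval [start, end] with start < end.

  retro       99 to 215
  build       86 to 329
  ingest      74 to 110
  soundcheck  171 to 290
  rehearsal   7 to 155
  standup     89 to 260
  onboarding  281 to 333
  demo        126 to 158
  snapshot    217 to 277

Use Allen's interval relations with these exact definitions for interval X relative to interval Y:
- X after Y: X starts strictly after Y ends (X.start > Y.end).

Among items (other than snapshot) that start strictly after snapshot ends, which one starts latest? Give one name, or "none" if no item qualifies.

Target snapshot = [217, 277].
build [86, 329] → contains → excluded.
demo [126, 158] → before → excluded.
ingest [74, 110] → before → excluded.
onboarding [281, 333] → after → candidate.
rehearsal [7, 155] → before → excluded.
retro [99, 215] → before → excluded.
soundcheck [171, 290] → contains → excluded.
standup [89, 260] → overlaps → excluded.
Among candidates, latest start is 281 → onboarding.

onboarding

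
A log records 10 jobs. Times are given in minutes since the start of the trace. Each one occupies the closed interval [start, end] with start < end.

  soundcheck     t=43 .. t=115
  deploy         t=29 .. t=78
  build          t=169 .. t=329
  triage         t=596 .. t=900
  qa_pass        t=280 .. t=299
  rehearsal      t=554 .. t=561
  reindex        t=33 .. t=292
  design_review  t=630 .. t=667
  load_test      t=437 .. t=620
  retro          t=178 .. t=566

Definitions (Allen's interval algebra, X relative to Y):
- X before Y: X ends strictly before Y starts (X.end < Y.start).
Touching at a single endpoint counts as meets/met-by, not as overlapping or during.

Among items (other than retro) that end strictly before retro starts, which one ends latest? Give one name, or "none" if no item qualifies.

soundcheck

Target retro = [t=178, t=566].
build [t=169, t=329] → overlaps → excluded.
deploy [t=29, t=78] → before → candidate.
design_review [t=630, t=667] → after → excluded.
load_test [t=437, t=620] → overlapped-by → excluded.
qa_pass [t=280, t=299] → during → excluded.
rehearsal [t=554, t=561] → during → excluded.
reindex [t=33, t=292] → overlaps → excluded.
soundcheck [t=43, t=115] → before → candidate.
triage [t=596, t=900] → after → excluded.
Among candidates, latest end is t=115 → soundcheck.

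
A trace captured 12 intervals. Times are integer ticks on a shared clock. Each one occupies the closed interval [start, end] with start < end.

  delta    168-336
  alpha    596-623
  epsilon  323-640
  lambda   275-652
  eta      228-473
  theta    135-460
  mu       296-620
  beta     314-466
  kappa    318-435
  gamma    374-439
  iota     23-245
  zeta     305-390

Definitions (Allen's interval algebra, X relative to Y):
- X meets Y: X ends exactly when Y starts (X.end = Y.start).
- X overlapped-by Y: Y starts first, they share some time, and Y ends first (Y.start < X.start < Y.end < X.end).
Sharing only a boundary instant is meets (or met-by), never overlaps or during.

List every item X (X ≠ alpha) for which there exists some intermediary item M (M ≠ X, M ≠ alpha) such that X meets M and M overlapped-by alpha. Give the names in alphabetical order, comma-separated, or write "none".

none

Target alpha = [596, 623].
Intermediaries M with M overlapped-by alpha: none.
Union: none.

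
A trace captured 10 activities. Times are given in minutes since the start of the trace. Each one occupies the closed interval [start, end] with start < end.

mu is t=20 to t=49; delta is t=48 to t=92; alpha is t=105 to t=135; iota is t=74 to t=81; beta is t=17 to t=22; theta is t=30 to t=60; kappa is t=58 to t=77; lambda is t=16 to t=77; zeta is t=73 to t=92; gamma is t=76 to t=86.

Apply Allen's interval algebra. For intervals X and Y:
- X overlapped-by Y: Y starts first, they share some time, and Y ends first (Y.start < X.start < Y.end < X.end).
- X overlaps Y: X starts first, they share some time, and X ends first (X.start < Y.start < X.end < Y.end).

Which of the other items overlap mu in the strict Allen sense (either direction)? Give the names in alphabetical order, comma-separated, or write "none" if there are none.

Target mu = [t=20, t=49].
alpha [t=105, t=135] → after → no.
beta [t=17, t=22] → overlaps → yes.
delta [t=48, t=92] → overlapped-by → yes.
gamma [t=76, t=86] → after → no.
iota [t=74, t=81] → after → no.
kappa [t=58, t=77] → after → no.
lambda [t=16, t=77] → contains → no.
theta [t=30, t=60] → overlapped-by → yes.
zeta [t=73, t=92] → after → no.
Result: beta, delta, theta.

beta, delta, theta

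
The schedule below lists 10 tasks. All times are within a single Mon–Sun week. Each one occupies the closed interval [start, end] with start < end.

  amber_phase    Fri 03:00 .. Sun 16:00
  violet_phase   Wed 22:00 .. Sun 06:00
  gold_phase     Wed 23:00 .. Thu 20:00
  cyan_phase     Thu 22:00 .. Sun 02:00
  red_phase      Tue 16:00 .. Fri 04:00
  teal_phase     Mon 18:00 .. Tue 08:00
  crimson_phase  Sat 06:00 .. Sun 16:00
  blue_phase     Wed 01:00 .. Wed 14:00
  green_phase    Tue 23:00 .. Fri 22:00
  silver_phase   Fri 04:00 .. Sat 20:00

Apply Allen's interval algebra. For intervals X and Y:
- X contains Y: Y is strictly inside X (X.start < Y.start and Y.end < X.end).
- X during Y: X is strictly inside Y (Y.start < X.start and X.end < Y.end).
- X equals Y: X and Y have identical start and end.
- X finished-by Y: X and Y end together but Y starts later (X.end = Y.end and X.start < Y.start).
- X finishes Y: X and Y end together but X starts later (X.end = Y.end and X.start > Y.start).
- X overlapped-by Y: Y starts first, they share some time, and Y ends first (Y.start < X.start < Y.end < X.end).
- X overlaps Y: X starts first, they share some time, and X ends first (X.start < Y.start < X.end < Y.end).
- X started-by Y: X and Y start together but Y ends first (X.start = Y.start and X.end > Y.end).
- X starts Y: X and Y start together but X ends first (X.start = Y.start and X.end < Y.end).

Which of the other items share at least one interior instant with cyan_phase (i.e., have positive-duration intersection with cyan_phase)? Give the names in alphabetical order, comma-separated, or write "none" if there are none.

amber_phase, crimson_phase, green_phase, red_phase, silver_phase, violet_phase

Target cyan_phase = [Thu 22:00, Sun 02:00].
amber_phase [Fri 03:00, Sun 16:00] → overlapped-by → yes.
blue_phase [Wed 01:00, Wed 14:00] → before → no.
crimson_phase [Sat 06:00, Sun 16:00] → overlapped-by → yes.
gold_phase [Wed 23:00, Thu 20:00] → before → no.
green_phase [Tue 23:00, Fri 22:00] → overlaps → yes.
red_phase [Tue 16:00, Fri 04:00] → overlaps → yes.
silver_phase [Fri 04:00, Sat 20:00] → during → yes.
teal_phase [Mon 18:00, Tue 08:00] → before → no.
violet_phase [Wed 22:00, Sun 06:00] → contains → yes.
Result: amber_phase, crimson_phase, green_phase, red_phase, silver_phase, violet_phase.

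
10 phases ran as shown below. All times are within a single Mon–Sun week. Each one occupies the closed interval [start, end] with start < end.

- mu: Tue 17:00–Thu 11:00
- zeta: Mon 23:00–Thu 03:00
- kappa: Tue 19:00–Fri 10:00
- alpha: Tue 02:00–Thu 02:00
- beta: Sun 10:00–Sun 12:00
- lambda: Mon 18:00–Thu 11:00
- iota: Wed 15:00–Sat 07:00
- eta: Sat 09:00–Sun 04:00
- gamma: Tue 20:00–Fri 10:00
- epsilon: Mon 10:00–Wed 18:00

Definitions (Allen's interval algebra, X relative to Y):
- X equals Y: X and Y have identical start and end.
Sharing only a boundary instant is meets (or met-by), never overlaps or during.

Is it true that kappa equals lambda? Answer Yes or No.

kappa = [Tue 19:00, Fri 10:00], lambda = [Mon 18:00, Thu 11:00].
Actual relation of kappa to lambda: overlapped-by.
Asked whether 'equals' holds → No.

No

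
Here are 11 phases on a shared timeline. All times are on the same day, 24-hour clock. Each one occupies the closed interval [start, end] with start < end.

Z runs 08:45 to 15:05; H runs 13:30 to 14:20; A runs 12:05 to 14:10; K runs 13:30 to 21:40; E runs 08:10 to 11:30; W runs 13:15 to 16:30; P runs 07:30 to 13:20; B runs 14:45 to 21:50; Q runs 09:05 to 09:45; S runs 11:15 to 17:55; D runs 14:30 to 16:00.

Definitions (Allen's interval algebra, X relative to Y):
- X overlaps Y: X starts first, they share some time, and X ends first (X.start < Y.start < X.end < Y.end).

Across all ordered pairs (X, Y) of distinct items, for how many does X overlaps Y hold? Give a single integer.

Checking all 110 ordered pairs for relation 'overlaps'; matching pairs in alphabetical order:
(A, H): A overlaps H ✓
(A, K): A overlaps K ✓
(A, W): A overlaps W ✓
(D, B): D overlaps B ✓
(E, S): E overlaps S ✓
(E, Z): E overlaps Z ✓
(K, B): K overlaps B ✓
(P, A): P overlaps A ✓
(P, S): P overlaps S ✓
(P, W): P overlaps W ✓
(P, Z): P overlaps Z ✓
(S, B): S overlaps B ✓
(S, K): S overlaps K ✓
(W, B): W overlaps B ✓
(W, K): W overlaps K ✓
(Z, B): Z overlaps B ✓
(Z, D): Z overlaps D ✓
(Z, K): Z overlaps K ✓
(Z, S): Z overlaps S ✓
(Z, W): Z overlaps W ✓
Count: 20.

20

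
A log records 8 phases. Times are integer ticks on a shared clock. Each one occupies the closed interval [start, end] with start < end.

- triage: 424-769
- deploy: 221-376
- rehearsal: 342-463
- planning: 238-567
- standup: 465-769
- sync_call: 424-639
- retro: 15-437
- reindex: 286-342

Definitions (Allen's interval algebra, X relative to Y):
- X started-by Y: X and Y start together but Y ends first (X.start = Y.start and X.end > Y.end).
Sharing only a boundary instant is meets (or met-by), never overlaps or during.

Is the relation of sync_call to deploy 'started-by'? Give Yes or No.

No

sync_call = [424, 639], deploy = [221, 376].
Actual relation of sync_call to deploy: after.
Asked whether 'started-by' holds → No.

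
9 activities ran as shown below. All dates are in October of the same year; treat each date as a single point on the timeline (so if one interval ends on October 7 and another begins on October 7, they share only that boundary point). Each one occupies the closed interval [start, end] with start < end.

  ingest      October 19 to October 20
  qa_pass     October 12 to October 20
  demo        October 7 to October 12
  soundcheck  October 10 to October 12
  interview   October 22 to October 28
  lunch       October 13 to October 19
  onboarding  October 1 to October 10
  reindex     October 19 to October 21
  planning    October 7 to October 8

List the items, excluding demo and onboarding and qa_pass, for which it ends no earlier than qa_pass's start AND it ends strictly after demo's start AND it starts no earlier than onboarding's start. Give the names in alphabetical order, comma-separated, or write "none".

Conditions: its end is no earlier than qa_pass's start (X.end >= October 12) AND its end is strictly after demo's start (X.end > October 7) AND its start is no earlier than onboarding's start (X.start >= October 1).
ingest: end October 20 >= October 12? ✓; end October 20 > October 7? ✓; start October 19 >= October 1? ✓ → yes.
interview: end October 28 >= October 12? ✓; end October 28 > October 7? ✓; start October 22 >= October 1? ✓ → yes.
lunch: end October 19 >= October 12? ✓; end October 19 > October 7? ✓; start October 13 >= October 1? ✓ → yes.
planning: end October 8 >= October 12? ✗; end October 8 > October 7? ✓; start October 7 >= October 1? ✓ → no.
reindex: end October 21 >= October 12? ✓; end October 21 > October 7? ✓; start October 19 >= October 1? ✓ → yes.
soundcheck: end October 12 >= October 12? ✓; end October 12 > October 7? ✓; start October 10 >= October 1? ✓ → yes.
Result: ingest, interview, lunch, reindex, soundcheck.

ingest, interview, lunch, reindex, soundcheck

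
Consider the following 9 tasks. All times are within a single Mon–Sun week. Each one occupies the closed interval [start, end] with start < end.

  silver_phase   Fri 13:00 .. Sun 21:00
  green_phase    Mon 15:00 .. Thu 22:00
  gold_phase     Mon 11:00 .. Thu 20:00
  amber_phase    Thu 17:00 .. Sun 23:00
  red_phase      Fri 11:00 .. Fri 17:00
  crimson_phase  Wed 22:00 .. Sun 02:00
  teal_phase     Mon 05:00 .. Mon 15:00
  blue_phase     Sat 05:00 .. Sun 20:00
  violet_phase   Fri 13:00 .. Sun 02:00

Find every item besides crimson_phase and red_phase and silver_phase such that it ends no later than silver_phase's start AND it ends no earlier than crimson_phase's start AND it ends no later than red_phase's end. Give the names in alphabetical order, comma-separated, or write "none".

gold_phase, green_phase

Conditions: its end is no later than silver_phase's start (X.end <= Fri 13:00) AND its end is no earlier than crimson_phase's start (X.end >= Wed 22:00) AND its end is no later than red_phase's end (X.end <= Fri 17:00).
amber_phase: end Sun 23:00 <= Fri 13:00? ✗; end Sun 23:00 >= Wed 22:00? ✓; end Sun 23:00 <= Fri 17:00? ✗ → no.
blue_phase: end Sun 20:00 <= Fri 13:00? ✗; end Sun 20:00 >= Wed 22:00? ✓; end Sun 20:00 <= Fri 17:00? ✗ → no.
gold_phase: end Thu 20:00 <= Fri 13:00? ✓; end Thu 20:00 >= Wed 22:00? ✓; end Thu 20:00 <= Fri 17:00? ✓ → yes.
green_phase: end Thu 22:00 <= Fri 13:00? ✓; end Thu 22:00 >= Wed 22:00? ✓; end Thu 22:00 <= Fri 17:00? ✓ → yes.
teal_phase: end Mon 15:00 <= Fri 13:00? ✓; end Mon 15:00 >= Wed 22:00? ✗; end Mon 15:00 <= Fri 17:00? ✓ → no.
violet_phase: end Sun 02:00 <= Fri 13:00? ✗; end Sun 02:00 >= Wed 22:00? ✓; end Sun 02:00 <= Fri 17:00? ✗ → no.
Result: gold_phase, green_phase.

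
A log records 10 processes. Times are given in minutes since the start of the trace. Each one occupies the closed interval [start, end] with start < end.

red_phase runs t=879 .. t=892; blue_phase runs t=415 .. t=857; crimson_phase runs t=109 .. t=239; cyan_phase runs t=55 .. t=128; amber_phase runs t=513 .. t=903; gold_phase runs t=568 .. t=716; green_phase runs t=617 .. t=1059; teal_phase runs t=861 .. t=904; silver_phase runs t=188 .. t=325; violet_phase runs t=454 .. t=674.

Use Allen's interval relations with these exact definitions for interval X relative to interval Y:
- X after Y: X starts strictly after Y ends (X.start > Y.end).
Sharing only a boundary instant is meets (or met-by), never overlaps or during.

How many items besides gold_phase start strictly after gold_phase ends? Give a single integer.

2

Target gold_phase = [t=568, t=716].
amber_phase [t=513, t=903] → contains → no.
blue_phase [t=415, t=857] → contains → no.
crimson_phase [t=109, t=239] → before → no.
cyan_phase [t=55, t=128] → before → no.
green_phase [t=617, t=1059] → overlapped-by → no.
red_phase [t=879, t=892] → after → counts.
silver_phase [t=188, t=325] → before → no.
teal_phase [t=861, t=904] → after → counts.
violet_phase [t=454, t=674] → overlaps → no.
Total: 2.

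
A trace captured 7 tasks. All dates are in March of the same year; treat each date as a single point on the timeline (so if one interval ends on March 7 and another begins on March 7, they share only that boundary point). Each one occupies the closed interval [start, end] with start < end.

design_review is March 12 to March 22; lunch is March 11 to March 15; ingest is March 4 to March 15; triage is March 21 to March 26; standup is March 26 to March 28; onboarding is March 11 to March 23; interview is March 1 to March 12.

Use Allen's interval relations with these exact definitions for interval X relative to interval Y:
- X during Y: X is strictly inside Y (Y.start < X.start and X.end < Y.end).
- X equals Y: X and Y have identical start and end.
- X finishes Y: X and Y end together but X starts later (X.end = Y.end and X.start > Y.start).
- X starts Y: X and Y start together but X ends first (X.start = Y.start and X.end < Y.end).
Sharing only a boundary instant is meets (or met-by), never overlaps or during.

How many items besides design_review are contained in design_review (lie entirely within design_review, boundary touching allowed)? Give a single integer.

0

Target design_review = [March 12, March 22].
ingest [March 4, March 15] → overlaps → no.
interview [March 1, March 12] → meets → no.
lunch [March 11, March 15] → overlaps → no.
onboarding [March 11, March 23] → contains → no.
standup [March 26, March 28] → after → no.
triage [March 21, March 26] → overlapped-by → no.
Total: 0.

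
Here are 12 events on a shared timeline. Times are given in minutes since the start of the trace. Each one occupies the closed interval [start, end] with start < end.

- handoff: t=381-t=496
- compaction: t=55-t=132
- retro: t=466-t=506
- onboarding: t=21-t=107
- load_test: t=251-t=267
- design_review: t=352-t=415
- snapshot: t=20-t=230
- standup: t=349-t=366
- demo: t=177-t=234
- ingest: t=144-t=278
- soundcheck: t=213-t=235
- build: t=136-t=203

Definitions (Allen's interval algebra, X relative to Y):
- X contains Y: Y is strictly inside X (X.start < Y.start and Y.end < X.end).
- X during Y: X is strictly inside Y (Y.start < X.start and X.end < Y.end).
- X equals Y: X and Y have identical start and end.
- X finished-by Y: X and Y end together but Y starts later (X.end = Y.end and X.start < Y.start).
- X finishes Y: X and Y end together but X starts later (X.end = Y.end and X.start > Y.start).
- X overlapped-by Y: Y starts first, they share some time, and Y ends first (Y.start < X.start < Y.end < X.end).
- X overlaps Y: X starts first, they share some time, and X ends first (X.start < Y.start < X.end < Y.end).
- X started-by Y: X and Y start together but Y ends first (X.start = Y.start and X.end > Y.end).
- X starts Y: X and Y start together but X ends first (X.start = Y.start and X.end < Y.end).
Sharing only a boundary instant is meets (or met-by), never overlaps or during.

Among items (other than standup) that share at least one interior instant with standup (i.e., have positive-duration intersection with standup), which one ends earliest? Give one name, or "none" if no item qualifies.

design_review

Target standup = [t=349, t=366].
build [t=136, t=203] → before → excluded.
compaction [t=55, t=132] → before → excluded.
demo [t=177, t=234] → before → excluded.
design_review [t=352, t=415] → overlapped-by → candidate.
handoff [t=381, t=496] → after → excluded.
ingest [t=144, t=278] → before → excluded.
load_test [t=251, t=267] → before → excluded.
onboarding [t=21, t=107] → before → excluded.
retro [t=466, t=506] → after → excluded.
snapshot [t=20, t=230] → before → excluded.
soundcheck [t=213, t=235] → before → excluded.
Among candidates, earliest end is t=415 → design_review.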